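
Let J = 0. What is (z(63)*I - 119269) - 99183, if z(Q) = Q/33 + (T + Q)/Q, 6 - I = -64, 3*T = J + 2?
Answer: -64819544/297 ≈ -2.1825e+5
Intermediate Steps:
T = 2/3 (T = (0 + 2)/3 = (1/3)*2 = 2/3 ≈ 0.66667)
I = 70 (I = 6 - 1*(-64) = 6 + 64 = 70)
z(Q) = Q/33 + (2/3 + Q)/Q
(z(63)*I - 119269) - 99183 = (((1/33)*(22 + 63*(33 + 63))/63)*70 - 119269) - 99183 = (((1/33)*(1/63)*(22 + 63*96))*70 - 119269) - 99183 = (((1/33)*(1/63)*(22 + 6048))*70 - 119269) - 99183 = (((1/33)*(1/63)*6070)*70 - 119269) - 99183 = ((6070/2079)*70 - 119269) - 99183 = (60700/297 - 119269) - 99183 = -35362193/297 - 99183 = -64819544/297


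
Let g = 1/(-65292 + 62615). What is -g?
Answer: 1/2677 ≈ 0.00037355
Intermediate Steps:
g = -1/2677 (g = 1/(-2677) = -1/2677 ≈ -0.00037355)
-g = -1*(-1/2677) = 1/2677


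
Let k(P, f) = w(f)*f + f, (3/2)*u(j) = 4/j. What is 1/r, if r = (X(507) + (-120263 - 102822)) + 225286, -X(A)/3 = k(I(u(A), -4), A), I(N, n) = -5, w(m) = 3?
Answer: -1/3883 ≈ -0.00025753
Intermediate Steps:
u(j) = 8/(3*j) (u(j) = 2*(4/j)/3 = 8/(3*j))
k(P, f) = 4*f (k(P, f) = 3*f + f = 4*f)
X(A) = -12*A
r = -3883 (r = (-12*507 + (-120263 - 102822)) + 225286 = (-6084 - 223085) + 225286 = -229169 + 225286 = -3883)
1/r = 1/(-3883) = -1/3883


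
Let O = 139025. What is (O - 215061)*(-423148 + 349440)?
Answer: 5604461488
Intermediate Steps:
(O - 215061)*(-423148 + 349440) = (139025 - 215061)*(-423148 + 349440) = -76036*(-73708) = 5604461488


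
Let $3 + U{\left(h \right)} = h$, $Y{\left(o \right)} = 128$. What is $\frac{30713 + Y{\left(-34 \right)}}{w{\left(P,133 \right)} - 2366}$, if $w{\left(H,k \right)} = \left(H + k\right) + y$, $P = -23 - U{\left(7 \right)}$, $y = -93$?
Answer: $- \frac{30841}{2353} \approx -13.107$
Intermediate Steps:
$U{\left(h \right)} = -3 + h$
$P = -27$ ($P = -23 - \left(-3 + 7\right) = -23 - 4 = -27$)
$w{\left(H,k \right)} = -93 + H + k$ ($w{\left(H,k \right)} = \left(H + k\right) - 93 = -93 + H + k$)
$\frac{30713 + Y{\left(-34 \right)}}{w{\left(P,133 \right)} - 2366} = \frac{30713 + 128}{\left(-93 - 27 + 133\right) - 2366} = \frac{30841}{13 - 2366} = \frac{30841}{-2353} = 30841 \left(- \frac{1}{2353}\right) = - \frac{30841}{2353}$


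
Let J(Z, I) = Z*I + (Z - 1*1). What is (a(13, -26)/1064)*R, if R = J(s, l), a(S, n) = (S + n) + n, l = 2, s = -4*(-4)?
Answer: -1833/1064 ≈ -1.7227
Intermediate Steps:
s = 16
a(S, n) = S + 2*n
J(Z, I) = -1 + Z + I*Z (J(Z, I) = I*Z + (Z - 1) = I*Z + (-1 + Z) = -1 + Z + I*Z)
R = 47 (R = -1 + 16 + 2*16 = -1 + 16 + 32 = 47)
(a(13, -26)/1064)*R = ((13 + 2*(-26))/1064)*47 = ((13 - 52)*(1/1064))*47 = -39*1/1064*47 = -39/1064*47 = -1833/1064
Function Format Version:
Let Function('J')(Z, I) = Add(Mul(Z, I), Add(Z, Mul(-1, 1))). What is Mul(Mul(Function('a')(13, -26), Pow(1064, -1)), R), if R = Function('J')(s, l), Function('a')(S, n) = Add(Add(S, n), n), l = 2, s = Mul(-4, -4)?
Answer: Rational(-1833, 1064) ≈ -1.7227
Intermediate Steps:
s = 16
Function('a')(S, n) = Add(S, Mul(2, n))
Function('J')(Z, I) = Add(-1, Z, Mul(I, Z)) (Function('J')(Z, I) = Add(Mul(I, Z), Add(Z, -1)) = Add(Mul(I, Z), Add(-1, Z)) = Add(-1, Z, Mul(I, Z)))
R = 47 (R = Add(-1, 16, Mul(2, 16)) = Add(-1, 16, 32) = 47)
Mul(Mul(Function('a')(13, -26), Pow(1064, -1)), R) = Mul(Mul(Add(13, Mul(2, -26)), Pow(1064, -1)), 47) = Mul(Mul(Add(13, -52), Rational(1, 1064)), 47) = Mul(Mul(-39, Rational(1, 1064)), 47) = Mul(Rational(-39, 1064), 47) = Rational(-1833, 1064)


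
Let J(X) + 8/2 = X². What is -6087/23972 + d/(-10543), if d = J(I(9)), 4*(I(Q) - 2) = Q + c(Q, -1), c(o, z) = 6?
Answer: -19960593/77765168 ≈ -0.25668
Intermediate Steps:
I(Q) = 7/2 + Q/4 (I(Q) = 2 + (Q + 6)/4 = 2 + (6 + Q)/4 = 2 + (3/2 + Q/4) = 7/2 + Q/4)
J(X) = -4 + X²
d = 465/16 (d = -4 + (7/2 + (¼)*9)² = -4 + (7/2 + 9/4)² = -4 + (23/4)² = -4 + 529/16 = 465/16 ≈ 29.063)
-6087/23972 + d/(-10543) = -6087/23972 + (465/16)/(-10543) = -6087*1/23972 + (465/16)*(-1/10543) = -6087/23972 - 465/168688 = -19960593/77765168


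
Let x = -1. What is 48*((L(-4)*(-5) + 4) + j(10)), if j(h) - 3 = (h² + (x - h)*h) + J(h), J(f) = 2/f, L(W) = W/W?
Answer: -1872/5 ≈ -374.40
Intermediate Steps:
L(W) = 1
j(h) = 3 + h² + 2/h + h*(-1 - h) (j(h) = 3 + ((h² + (-1 - h)*h) + 2/h) = 3 + ((h² + h*(-1 - h)) + 2/h) = 3 + (h² + 2/h + h*(-1 - h)) = 3 + h² + 2/h + h*(-1 - h))
48*((L(-4)*(-5) + 4) + j(10)) = 48*((1*(-5) + 4) + (3 - 1*10 + 2/10)) = 48*((-5 + 4) + (3 - 10 + 2*(⅒))) = 48*(-1 + (3 - 10 + ⅕)) = 48*(-1 - 34/5) = 48*(-39/5) = -1872/5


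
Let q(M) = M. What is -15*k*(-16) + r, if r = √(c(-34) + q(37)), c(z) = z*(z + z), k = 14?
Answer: 3360 + 9*√29 ≈ 3408.5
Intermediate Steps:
c(z) = 2*z² (c(z) = z*(2*z) = 2*z²)
r = 9*√29 (r = √(2*(-34)² + 37) = √(2*1156 + 37) = √(2312 + 37) = √2349 = 9*√29 ≈ 48.466)
-15*k*(-16) + r = -15*14*(-16) + 9*√29 = -210*(-16) + 9*√29 = 3360 + 9*√29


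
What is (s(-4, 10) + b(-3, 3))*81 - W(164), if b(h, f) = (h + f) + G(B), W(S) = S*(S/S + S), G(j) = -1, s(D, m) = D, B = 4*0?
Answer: -27465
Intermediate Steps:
B = 0
W(S) = S*(1 + S)
b(h, f) = -1 + f + h (b(h, f) = (h + f) - 1 = (f + h) - 1 = -1 + f + h)
(s(-4, 10) + b(-3, 3))*81 - W(164) = (-4 + (-1 + 3 - 3))*81 - 164*(1 + 164) = (-4 - 1)*81 - 164*165 = -5*81 - 1*27060 = -405 - 27060 = -27465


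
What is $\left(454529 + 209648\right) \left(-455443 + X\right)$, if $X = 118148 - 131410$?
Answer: $-311303080785$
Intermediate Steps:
$X = -13262$ ($X = 118148 - 131410 = -13262$)
$\left(454529 + 209648\right) \left(-455443 + X\right) = \left(454529 + 209648\right) \left(-455443 - 13262\right) = 664177 \left(-468705\right) = -311303080785$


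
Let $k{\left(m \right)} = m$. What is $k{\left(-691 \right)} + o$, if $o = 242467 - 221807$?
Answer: $19969$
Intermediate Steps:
$o = 20660$ ($o = 242467 - 221807 = 20660$)
$k{\left(-691 \right)} + o = -691 + 20660 = 19969$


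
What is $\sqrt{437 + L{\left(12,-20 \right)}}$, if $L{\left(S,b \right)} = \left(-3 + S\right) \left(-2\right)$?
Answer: $\sqrt{419} \approx 20.469$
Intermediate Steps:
$L{\left(S,b \right)} = 6 - 2 S$
$\sqrt{437 + L{\left(12,-20 \right)}} = \sqrt{437 + \left(6 - 24\right)} = \sqrt{437 - 18} = \sqrt{419}$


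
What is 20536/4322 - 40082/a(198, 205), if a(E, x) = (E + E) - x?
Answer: -84656014/412751 ≈ -205.10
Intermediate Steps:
a(E, x) = -x + 2*E (a(E, x) = 2*E - x = -x + 2*E)
20536/4322 - 40082/a(198, 205) = 20536/4322 - 40082/(-1*205 + 2*198) = 20536*(1/4322) - 40082/(-205 + 396) = 10268/2161 - 40082/191 = -84656014/412751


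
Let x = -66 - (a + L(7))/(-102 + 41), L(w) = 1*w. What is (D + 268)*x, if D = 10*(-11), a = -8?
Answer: -636266/61 ≈ -10431.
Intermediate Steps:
D = -110
L(w) = w
x = -4027/61 (x = -66 - (-8 + 7)/(-102 + 41) = -66 - (-1)/(-61) = -66 - (-1)*(-1)/61 = -66 - 1*1/61 = -66 - 1/61 = -4027/61 ≈ -66.016)
(D + 268)*x = (-110 + 268)*(-4027/61) = 158*(-4027/61) = -636266/61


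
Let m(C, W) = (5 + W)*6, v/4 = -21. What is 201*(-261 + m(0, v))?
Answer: -147735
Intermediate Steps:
v = -84 (v = 4*(-21) = -84)
m(C, W) = 30 + 6*W
201*(-261 + m(0, v)) = 201*(-261 + (30 + 6*(-84))) = 201*(-261 + (30 - 504)) = 201*(-261 - 474) = 201*(-735) = -147735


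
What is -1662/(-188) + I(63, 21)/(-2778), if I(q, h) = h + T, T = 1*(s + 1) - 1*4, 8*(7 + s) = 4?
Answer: 2307437/261132 ≈ 8.8363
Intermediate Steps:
s = -13/2 (s = -7 + (⅛)*4 = -7 + ½ = -13/2 ≈ -6.5000)
T = -19/2 (T = 1*(-13/2 + 1) - 1*4 = 1*(-11/2) - 4 = -11/2 - 4 = -19/2 ≈ -9.5000)
I(q, h) = -19/2 + h (I(q, h) = h - 19/2 = -19/2 + h)
-1662/(-188) + I(63, 21)/(-2778) = -1662/(-188) + (-19/2 + 21)/(-2778) = -1662*(-1/188) + (23/2)*(-1/2778) = 831/94 - 23/5556 = 2307437/261132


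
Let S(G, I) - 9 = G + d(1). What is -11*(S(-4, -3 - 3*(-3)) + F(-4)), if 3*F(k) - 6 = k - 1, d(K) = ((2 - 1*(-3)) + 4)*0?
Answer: -176/3 ≈ -58.667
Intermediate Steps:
d(K) = 0 (d(K) = ((2 + 3) + 4)*0 = (5 + 4)*0 = 9*0 = 0)
F(k) = 5/3 + k/3 (F(k) = 2 + (k - 1)/3 = 2 + (-1 + k)/3 = 2 + (-1/3 + k/3) = 5/3 + k/3)
S(G, I) = 9 + G (S(G, I) = 9 + (G + 0) = 9 + G)
-11*(S(-4, -3 - 3*(-3)) + F(-4)) = -11*((9 - 4) + (5/3 + (1/3)*(-4))) = -11*(5 + (5/3 - 4/3)) = -11*(5 + 1/3) = -11*16/3 = -176/3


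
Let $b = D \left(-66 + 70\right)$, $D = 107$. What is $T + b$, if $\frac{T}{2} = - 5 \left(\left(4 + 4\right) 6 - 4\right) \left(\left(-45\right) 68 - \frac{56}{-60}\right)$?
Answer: $\frac{4039252}{3} \approx 1.3464 \cdot 10^{6}$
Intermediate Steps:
$b = 428$ ($b = 107 \left(-66 + 70\right) = 107 \cdot 4 = 428$)
$T = \frac{4037968}{3}$ ($T = 2 - 5 \left(\left(4 + 4\right) 6 - 4\right) \left(\left(-45\right) 68 - \frac{56}{-60}\right) = 2 - 5 \left(8 \cdot 6 - 4\right) \left(-3060 - - \frac{14}{15}\right) = 2 - 5 \left(48 - 4\right) \left(-3060 + \frac{14}{15}\right) = 2 \left(-5\right) 44 \left(- \frac{45886}{15}\right) = 2 \left(\left(-220\right) \left(- \frac{45886}{15}\right)\right) = 2 \cdot \frac{2018984}{3} = \frac{4037968}{3} \approx 1.346 \cdot 10^{6}$)
$T + b = \frac{4037968}{3} + 428 = \frac{4039252}{3}$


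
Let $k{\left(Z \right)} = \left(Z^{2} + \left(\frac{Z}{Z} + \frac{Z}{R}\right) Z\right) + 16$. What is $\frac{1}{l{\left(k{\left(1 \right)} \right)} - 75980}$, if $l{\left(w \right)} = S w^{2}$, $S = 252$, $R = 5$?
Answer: $\frac{25}{187312} \approx 0.00013347$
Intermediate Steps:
$k{\left(Z \right)} = 16 + Z^{2} + Z \left(1 + \frac{Z}{5}\right)$ ($k{\left(Z \right)} = \left(Z^{2} + \left(\frac{Z}{Z} + \frac{Z}{5}\right) Z\right) + 16 = \left(Z^{2} + \left(1 + Z \frac{1}{5}\right) Z\right) + 16 = \left(Z^{2} + \left(1 + \frac{Z}{5}\right) Z\right) + 16 = \left(Z^{2} + Z \left(1 + \frac{Z}{5}\right)\right) + 16 = 16 + Z^{2} + Z \left(1 + \frac{Z}{5}\right)$)
$l{\left(w \right)} = 252 w^{2}$
$\frac{1}{l{\left(k{\left(1 \right)} \right)} - 75980} = \frac{1}{252 \left(16 + 1 + \frac{6 \cdot 1^{2}}{5}\right)^{2} - 75980} = \frac{1}{252 \left(16 + 1 + \frac{6}{5} \cdot 1\right)^{2} - 75980} = \frac{1}{252 \left(16 + 1 + \frac{6}{5}\right)^{2} - 75980} = \frac{1}{252 \left(\frac{91}{5}\right)^{2} - 75980} = \frac{1}{252 \cdot \frac{8281}{25} - 75980} = \frac{1}{\frac{2086812}{25} - 75980} = \frac{1}{\frac{187312}{25}} = \frac{25}{187312}$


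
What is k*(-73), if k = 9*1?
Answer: -657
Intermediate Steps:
k = 9
k*(-73) = 9*(-73) = -657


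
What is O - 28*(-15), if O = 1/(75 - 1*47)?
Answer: 11761/28 ≈ 420.04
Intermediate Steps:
O = 1/28 (O = 1/(75 - 47) = 1/28 ≈ 0.035714)
O - 28*(-15) = 1/28 - 28*(-15) = 1/28 + 420 = 11761/28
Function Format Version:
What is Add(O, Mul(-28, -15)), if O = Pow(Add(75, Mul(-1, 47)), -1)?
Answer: Rational(11761, 28) ≈ 420.04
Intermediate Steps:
O = Rational(1, 28) (O = Pow(Add(75, -47), -1) = Pow(28, -1) = Rational(1, 28) ≈ 0.035714)
Add(O, Mul(-28, -15)) = Add(Rational(1, 28), Mul(-28, -15)) = Add(Rational(1, 28), 420) = Rational(11761, 28)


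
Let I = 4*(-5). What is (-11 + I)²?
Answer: 961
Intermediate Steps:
I = -20
(-11 + I)² = (-11 - 20)² = (-31)² = 961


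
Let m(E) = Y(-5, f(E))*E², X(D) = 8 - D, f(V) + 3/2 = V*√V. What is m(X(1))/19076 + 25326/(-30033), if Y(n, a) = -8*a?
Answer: -12929427/15914153 - 686*√7/4769 ≈ -1.1930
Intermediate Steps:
f(V) = -3/2 + V^(3/2) (f(V) = -3/2 + V*√V = -3/2 + V^(3/2))
m(E) = E²*(12 - 8*E^(3/2)) (m(E) = (-8*(-3/2 + E^(3/2)))*E² = (12 - 8*E^(3/2))*E² = E²*(12 - 8*E^(3/2)))
m(X(1))/19076 + 25326/(-30033) = (-8*(8 - 1*1)^(7/2) + 12*(8 - 1*1)²)/19076 + 25326/(-30033) = (-8*(8 - 1)^(7/2) + 12*(8 - 1)²)*(1/19076) + 25326*(-1/30033) = (-2744*√7 + 12*7²)*(1/19076) - 2814/3337 = (-2744*√7 + 12*49)*(1/19076) - 2814/3337 = (-2744*√7 + 588)*(1/19076) - 2814/3337 = (588 - 2744*√7)*(1/19076) - 2814/3337 = (147/4769 - 686*√7/4769) - 2814/3337 = -12929427/15914153 - 686*√7/4769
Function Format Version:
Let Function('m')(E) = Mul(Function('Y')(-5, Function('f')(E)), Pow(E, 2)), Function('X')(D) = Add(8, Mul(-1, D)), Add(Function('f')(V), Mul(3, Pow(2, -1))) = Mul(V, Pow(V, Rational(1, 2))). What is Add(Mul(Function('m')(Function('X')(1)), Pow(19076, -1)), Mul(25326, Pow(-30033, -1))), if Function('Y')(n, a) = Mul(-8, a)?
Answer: Add(Rational(-12929427, 15914153), Mul(Rational(-686, 4769), Pow(7, Rational(1, 2)))) ≈ -1.1930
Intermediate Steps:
Function('f')(V) = Add(Rational(-3, 2), Pow(V, Rational(3, 2))) (Function('f')(V) = Add(Rational(-3, 2), Mul(V, Pow(V, Rational(1, 2)))) = Add(Rational(-3, 2), Pow(V, Rational(3, 2))))
Function('m')(E) = Mul(Pow(E, 2), Add(12, Mul(-8, Pow(E, Rational(3, 2))))) (Function('m')(E) = Mul(Mul(-8, Add(Rational(-3, 2), Pow(E, Rational(3, 2)))), Pow(E, 2)) = Mul(Add(12, Mul(-8, Pow(E, Rational(3, 2)))), Pow(E, 2)) = Mul(Pow(E, 2), Add(12, Mul(-8, Pow(E, Rational(3, 2))))))
Add(Mul(Function('m')(Function('X')(1)), Pow(19076, -1)), Mul(25326, Pow(-30033, -1))) = Add(Mul(Add(Mul(-8, Pow(Add(8, Mul(-1, 1)), Rational(7, 2))), Mul(12, Pow(Add(8, Mul(-1, 1)), 2))), Pow(19076, -1)), Mul(25326, Pow(-30033, -1))) = Add(Mul(Add(Mul(-8, Pow(Add(8, -1), Rational(7, 2))), Mul(12, Pow(Add(8, -1), 2))), Rational(1, 19076)), Mul(25326, Rational(-1, 30033))) = Add(Mul(Add(Mul(-8, Pow(7, Rational(7, 2))), Mul(12, Pow(7, 2))), Rational(1, 19076)), Rational(-2814, 3337)) = Add(Mul(Add(Mul(-8, Mul(343, Pow(7, Rational(1, 2)))), Mul(12, 49)), Rational(1, 19076)), Rational(-2814, 3337)) = Add(Mul(Add(Mul(-2744, Pow(7, Rational(1, 2))), 588), Rational(1, 19076)), Rational(-2814, 3337)) = Add(Mul(Add(588, Mul(-2744, Pow(7, Rational(1, 2)))), Rational(1, 19076)), Rational(-2814, 3337)) = Add(Add(Rational(147, 4769), Mul(Rational(-686, 4769), Pow(7, Rational(1, 2)))), Rational(-2814, 3337)) = Add(Rational(-12929427, 15914153), Mul(Rational(-686, 4769), Pow(7, Rational(1, 2))))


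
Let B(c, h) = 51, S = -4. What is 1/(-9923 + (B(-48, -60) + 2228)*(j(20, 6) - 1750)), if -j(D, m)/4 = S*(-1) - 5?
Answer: -1/3989057 ≈ -2.5069e-7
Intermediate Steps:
j(D, m) = 4 (j(D, m) = -4*(-4*(-1) - 5) = -4*(4 - 5) = -4*(-1) = 4)
1/(-9923 + (B(-48, -60) + 2228)*(j(20, 6) - 1750)) = 1/(-9923 + (51 + 2228)*(4 - 1750)) = 1/(-9923 + 2279*(-1746)) = 1/(-9923 - 3979134) = 1/(-3989057) = -1/3989057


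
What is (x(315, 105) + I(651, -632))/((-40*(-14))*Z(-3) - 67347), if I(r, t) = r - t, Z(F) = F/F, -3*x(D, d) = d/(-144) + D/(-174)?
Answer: -5361343/278902512 ≈ -0.019223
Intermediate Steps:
x(D, d) = d/432 + D/522 (x(D, d) = -(d/(-144) + D/(-174))/3 = -(d*(-1/144) + D*(-1/174))/3 = -(-d/144 - D/174)/3 = d/432 + D/522)
Z(F) = 1
(x(315, 105) + I(651, -632))/((-40*(-14))*Z(-3) - 67347) = (((1/432)*105 + (1/522)*315) + (651 - 1*(-632)))/(-40*(-14)*1 - 67347) = ((35/144 + 35/58) + (651 + 632))/(560*1 - 67347) = (3535/4176 + 1283)/(560 - 67347) = (5361343/4176)/(-66787) = (5361343/4176)*(-1/66787) = -5361343/278902512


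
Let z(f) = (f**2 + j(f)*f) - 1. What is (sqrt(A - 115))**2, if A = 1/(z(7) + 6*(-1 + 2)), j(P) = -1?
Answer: -5404/47 ≈ -114.98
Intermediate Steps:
z(f) = -1 + f**2 - f (z(f) = (f**2 - f) - 1 = -1 + f**2 - f)
A = 1/47 (A = 1/((-1 + 7**2 - 1*7) + 6*(-1 + 2)) = 1/((-1 + 49 - 7) + 6*1) = 1/(41 + 6) = 1/47 ≈ 0.021277)
(sqrt(A - 115))**2 = (sqrt(1/47 - 115))**2 = (sqrt(-5404/47))**2 = (2*I*sqrt(63497)/47)**2 = -5404/47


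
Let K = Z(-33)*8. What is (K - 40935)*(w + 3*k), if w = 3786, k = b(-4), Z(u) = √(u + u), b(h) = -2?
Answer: -154734300 + 30240*I*√66 ≈ -1.5473e+8 + 2.4567e+5*I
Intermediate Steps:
Z(u) = √2*√u (Z(u) = √(2*u) = √2*√u)
k = -2
K = 8*I*√66 (K = (√2*√(-33))*8 = (√2*(I*√33))*8 = (I*√66)*8 = 8*I*√66 ≈ 64.992*I)
(K - 40935)*(w + 3*k) = (8*I*√66 - 40935)*(3786 + 3*(-2)) = (-40935 + 8*I*√66)*(3786 - 6) = (-40935 + 8*I*√66)*3780 = -154734300 + 30240*I*√66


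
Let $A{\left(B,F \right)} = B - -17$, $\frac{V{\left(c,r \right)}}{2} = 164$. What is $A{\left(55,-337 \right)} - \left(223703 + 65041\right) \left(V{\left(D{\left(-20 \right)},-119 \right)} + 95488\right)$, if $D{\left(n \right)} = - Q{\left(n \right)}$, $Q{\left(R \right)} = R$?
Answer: $-27666295032$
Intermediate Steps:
$D{\left(n \right)} = - n$
$V{\left(c,r \right)} = 328$ ($V{\left(c,r \right)} = 2 \cdot 164 = 328$)
$A{\left(B,F \right)} = 17 + B$ ($A{\left(B,F \right)} = B + 17 = 17 + B$)
$A{\left(55,-337 \right)} - \left(223703 + 65041\right) \left(V{\left(D{\left(-20 \right)},-119 \right)} + 95488\right) = \left(17 + 55\right) - \left(223703 + 65041\right) \left(328 + 95488\right) = 72 - 288744 \cdot 95816 = 72 - 27666295104 = -27666295032$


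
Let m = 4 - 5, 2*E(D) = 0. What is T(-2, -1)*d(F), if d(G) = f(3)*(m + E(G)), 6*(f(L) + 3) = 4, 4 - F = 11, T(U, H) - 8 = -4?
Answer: 28/3 ≈ 9.3333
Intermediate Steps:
E(D) = 0 (E(D) = (½)*0 = 0)
T(U, H) = 4 (T(U, H) = 8 - 4 = 4)
F = -7 (F = 4 - 1*11 = 4 - 11 = -7)
f(L) = -7/3 (f(L) = -3 + (⅙)*4 = -3 + ⅔ = -7/3)
m = -1
d(G) = 7/3 (d(G) = -7*(-1 + 0)/3 = -7/3*(-1) = 7/3)
T(-2, -1)*d(F) = 4*(7/3) = 28/3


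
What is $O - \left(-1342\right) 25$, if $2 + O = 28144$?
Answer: $61692$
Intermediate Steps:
$O = 28142$ ($O = -2 + 28144 = 28142$)
$O - \left(-1342\right) 25 = 28142 - \left(-1342\right) 25 = 28142 - -33550 = 28142 + 33550 = 61692$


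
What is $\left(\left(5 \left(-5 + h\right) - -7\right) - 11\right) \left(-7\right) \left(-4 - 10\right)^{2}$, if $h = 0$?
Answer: $39788$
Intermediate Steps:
$\left(\left(5 \left(-5 + h\right) - -7\right) - 11\right) \left(-7\right) \left(-4 - 10\right)^{2} = \left(\left(5 \left(-5 + 0\right) - -7\right) - 11\right) \left(-7\right) \left(-4 - 10\right)^{2} = \left(\left(5 \left(-5\right) + 7\right) - 11\right) \left(-7\right) \left(-4 - 10\right)^{2} = \left(\left(-25 + 7\right) - 11\right) \left(-7\right) \left(-14\right)^{2} = \left(-18 - 11\right) \left(-7\right) 196 = \left(-29\right) \left(-7\right) 196 = 203 \cdot 196 = 39788$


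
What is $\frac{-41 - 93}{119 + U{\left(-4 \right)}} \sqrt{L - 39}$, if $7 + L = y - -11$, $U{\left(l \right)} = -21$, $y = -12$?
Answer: $- \frac{67 i \sqrt{47}}{49} \approx - 9.3741 i$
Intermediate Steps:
$L = -8$ ($L = -7 - 1 = -8$)
$\frac{-41 - 93}{119 + U{\left(-4 \right)}} \sqrt{L - 39} = \frac{-41 - 93}{119 - 21} \sqrt{-8 - 39} = - \frac{134}{98} \sqrt{-47} = \left(-134\right) \frac{1}{98} i \sqrt{47} = - \frac{67 i \sqrt{47}}{49}$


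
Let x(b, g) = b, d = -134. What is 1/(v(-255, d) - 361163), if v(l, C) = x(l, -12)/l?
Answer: -1/361162 ≈ -2.7688e-6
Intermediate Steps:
v(l, C) = 1 (v(l, C) = l/l = 1)
1/(v(-255, d) - 361163) = 1/(1 - 361163) = 1/(-361162) = -1/361162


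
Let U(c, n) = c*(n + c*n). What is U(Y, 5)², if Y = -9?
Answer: 129600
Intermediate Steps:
U(Y, 5)² = (-9*5*(1 - 9))² = (-9*5*(-8))² = 360² = 129600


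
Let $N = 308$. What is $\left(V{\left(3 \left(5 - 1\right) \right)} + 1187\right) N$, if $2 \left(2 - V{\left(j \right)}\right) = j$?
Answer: $364364$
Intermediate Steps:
$V{\left(j \right)} = 2 - \frac{j}{2}$
$\left(V{\left(3 \left(5 - 1\right) \right)} + 1187\right) N = \left(\left(2 - \frac{3 \left(5 - 1\right)}{2}\right) + 1187\right) 308 = \left(\left(2 - \frac{3 \cdot 4}{2}\right) + 1187\right) 308 = \left(\left(2 - 6\right) + 1187\right) 308 = \left(-4 + 1187\right) 308 = 1183 \cdot 308 = 364364$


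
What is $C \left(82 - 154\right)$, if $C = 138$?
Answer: $-9936$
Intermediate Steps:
$C \left(82 - 154\right) = 138 \left(82 - 154\right) = 138 \left(-72\right) = -9936$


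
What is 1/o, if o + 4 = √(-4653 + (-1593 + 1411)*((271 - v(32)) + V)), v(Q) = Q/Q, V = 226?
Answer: -4/94941 - 5*I*√3797/94941 ≈ -4.2131e-5 - 0.0032452*I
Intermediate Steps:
v(Q) = 1
o = -4 + 5*I*√3797 (o = -4 + √(-4653 + (-1593 + 1411)*((271 - 1*1) + 226)) = -4 + √(-4653 - 182*((271 - 1) + 226)) = -4 + √(-4653 - 182*(270 + 226)) = -4 + √(-4653 - 182*496) = -4 + √(-4653 - 90272) = -4 + √(-94925) = -4 + 5*I*√3797 ≈ -4.0 + 308.1*I)
1/o = 1/(-4 + 5*I*√3797)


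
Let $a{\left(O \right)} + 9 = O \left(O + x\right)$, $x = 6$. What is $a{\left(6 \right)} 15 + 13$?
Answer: $958$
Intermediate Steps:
$a{\left(O \right)} = -9 + O \left(6 + O\right)$ ($a{\left(O \right)} = -9 + O \left(O + 6\right) = -9 + O \left(6 + O\right)$)
$a{\left(6 \right)} 15 + 13 = \left(-9 + 6^{2} + 6 \cdot 6\right) 15 + 13 = \left(-9 + 36 + 36\right) 15 + 13 = 63 \cdot 15 + 13 = 945 + 13 = 958$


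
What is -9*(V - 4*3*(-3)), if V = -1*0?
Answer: -324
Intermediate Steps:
V = 0
-9*(V - 4*3*(-3)) = -9*(0 - 4*3*(-3)) = -9*(0 - 12*(-3)) = -9*(0 + 36) = -9*36 = -324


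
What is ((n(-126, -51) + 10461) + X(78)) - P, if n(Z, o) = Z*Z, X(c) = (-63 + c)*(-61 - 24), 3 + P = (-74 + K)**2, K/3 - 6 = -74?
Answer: -52219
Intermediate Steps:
K = -204 (K = 18 + 3*(-74) = 18 - 222 = -204)
P = 77281 (P = -3 + (-74 - 204)**2 = -3 + (-278)**2 = -3 + 77284 = 77281)
X(c) = 5355 - 85*c (X(c) = (-63 + c)*(-85) = 5355 - 85*c)
n(Z, o) = Z**2
((n(-126, -51) + 10461) + X(78)) - P = (((-126)**2 + 10461) + (5355 - 85*78)) - 1*77281 = ((15876 + 10461) + (5355 - 6630)) - 77281 = (26337 - 1275) - 77281 = 25062 - 77281 = -52219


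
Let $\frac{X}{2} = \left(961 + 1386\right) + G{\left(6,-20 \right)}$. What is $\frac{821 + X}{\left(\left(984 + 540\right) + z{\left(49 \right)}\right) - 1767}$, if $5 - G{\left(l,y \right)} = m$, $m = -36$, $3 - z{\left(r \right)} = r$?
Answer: $- \frac{5597}{289} \approx -19.367$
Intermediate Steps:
$z{\left(r \right)} = 3 - r$
$G{\left(l,y \right)} = 41$ ($G{\left(l,y \right)} = 5 - -36 = 5 + 36 = 41$)
$X = 4776$ ($X = 2 \left(\left(961 + 1386\right) + 41\right) = 2 \left(2347 + 41\right) = 2 \cdot 2388 = 4776$)
$\frac{821 + X}{\left(\left(984 + 540\right) + z{\left(49 \right)}\right) - 1767} = \frac{821 + 4776}{\left(\left(984 + 540\right) + \left(3 - 49\right)\right) - 1767} = \frac{5597}{\left(1524 + \left(3 - 49\right)\right) - 1767} = \frac{5597}{\left(1524 - 46\right) - 1767} = \frac{5597}{1478 - 1767} = \frac{5597}{-289} = 5597 \left(- \frac{1}{289}\right) = - \frac{5597}{289}$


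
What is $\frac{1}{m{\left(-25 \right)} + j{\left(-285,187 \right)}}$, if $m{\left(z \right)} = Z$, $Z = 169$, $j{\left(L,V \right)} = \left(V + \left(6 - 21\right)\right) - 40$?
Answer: $\frac{1}{301} \approx 0.0033223$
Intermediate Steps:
$j{\left(L,V \right)} = -55 + V$ ($j{\left(L,V \right)} = \left(V - 15\right) - 40 = \left(-15 + V\right) - 40 = -55 + V$)
$m{\left(z \right)} = 169$
$\frac{1}{m{\left(-25 \right)} + j{\left(-285,187 \right)}} = \frac{1}{169 + \left(-55 + 187\right)} = \frac{1}{169 + 132} = \frac{1}{301}$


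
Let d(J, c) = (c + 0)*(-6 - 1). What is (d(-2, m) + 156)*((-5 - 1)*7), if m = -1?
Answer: -6846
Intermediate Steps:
d(J, c) = -7*c (d(J, c) = c*(-7) = -7*c)
(d(-2, m) + 156)*((-5 - 1)*7) = (-7*(-1) + 156)*((-5 - 1)*7) = (7 + 156)*(-6*7) = 163*(-42) = -6846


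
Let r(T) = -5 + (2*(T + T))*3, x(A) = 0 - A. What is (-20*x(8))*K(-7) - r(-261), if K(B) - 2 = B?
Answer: 2337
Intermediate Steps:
x(A) = -A
K(B) = 2 + B
r(T) = -5 + 12*T (r(T) = -5 + (2*(2*T))*3 = -5 + (4*T)*3 = -5 + 12*T)
(-20*x(8))*K(-7) - r(-261) = (-(-20)*8)*(2 - 7) - (-5 + 12*(-261)) = -20*(-8)*(-5) - (-5 - 3132) = 160*(-5) - 1*(-3137) = -800 + 3137 = 2337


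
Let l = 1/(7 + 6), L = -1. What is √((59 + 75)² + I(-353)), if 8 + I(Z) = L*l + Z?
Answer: √2973542/13 ≈ 132.65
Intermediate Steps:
l = 1/13 ≈ 0.076923
I(Z) = -105/13 + Z (I(Z) = -8 + (-1*1/13 + Z) = -8 + (-1/13 + Z) = -105/13 + Z)
√((59 + 75)² + I(-353)) = √((59 + 75)² + (-105/13 - 353)) = √(134² - 4694/13) = √(17956 - 4694/13) = √(228734/13) = √2973542/13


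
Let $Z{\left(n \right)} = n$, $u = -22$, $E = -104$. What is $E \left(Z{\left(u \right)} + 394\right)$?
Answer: $-38688$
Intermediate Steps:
$E \left(Z{\left(u \right)} + 394\right) = - 104 \left(-22 + 394\right) = \left(-104\right) 372 = -38688$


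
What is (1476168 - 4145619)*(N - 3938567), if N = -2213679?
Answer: 16423119236946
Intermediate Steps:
(1476168 - 4145619)*(N - 3938567) = (1476168 - 4145619)*(-2213679 - 3938567) = -2669451*(-6152246) = 16423119236946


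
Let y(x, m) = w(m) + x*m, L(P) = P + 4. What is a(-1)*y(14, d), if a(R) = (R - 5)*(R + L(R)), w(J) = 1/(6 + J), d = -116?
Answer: 1071846/55 ≈ 19488.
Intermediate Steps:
L(P) = 4 + P
a(R) = (-5 + R)*(4 + 2*R) (a(R) = (R - 5)*(R + (4 + R)) = (-5 + R)*(4 + 2*R))
y(x, m) = 1/(6 + m) + m*x (y(x, m) = 1/(6 + m) + x*m = 1/(6 + m) + m*x)
a(-1)*y(14, d) = (-20 - 6*(-1) + 2*(-1)²)*((1 - 116*14*(6 - 116))/(6 - 116)) = (-20 + 6 + 2*1)*((1 - 116*14*(-110))/(-110)) = (-20 + 6 + 2)*(-(1 + 178640)/110) = -(-6)*178641/55 = -12*(-178641/110) = 1071846/55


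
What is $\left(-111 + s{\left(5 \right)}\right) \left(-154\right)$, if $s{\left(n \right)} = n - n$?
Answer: $17094$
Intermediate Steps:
$s{\left(n \right)} = 0$
$\left(-111 + s{\left(5 \right)}\right) \left(-154\right) = \left(-111 + 0\right) \left(-154\right) = \left(-111\right) \left(-154\right) = 17094$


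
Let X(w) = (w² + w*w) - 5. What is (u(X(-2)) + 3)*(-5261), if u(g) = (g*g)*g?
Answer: -157830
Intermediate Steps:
X(w) = -5 + 2*w² (X(w) = (w² + w²) - 5 = 2*w² - 5 = -5 + 2*w²)
u(g) = g³ (u(g) = g²*g = g³)
(u(X(-2)) + 3)*(-5261) = ((-5 + 2*(-2)²)³ + 3)*(-5261) = ((-5 + 2*4)³ + 3)*(-5261) = ((-5 + 8)³ + 3)*(-5261) = (3³ + 3)*(-5261) = (27 + 3)*(-5261) = 30*(-5261) = -157830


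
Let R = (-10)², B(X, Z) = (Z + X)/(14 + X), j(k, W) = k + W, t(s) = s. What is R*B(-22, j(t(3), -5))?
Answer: 300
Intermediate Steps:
j(k, W) = W + k
B(X, Z) = (X + Z)/(14 + X)
R = 100
R*B(-22, j(t(3), -5)) = 100*((-22 + (-5 + 3))/(14 - 22)) = 100*((-22 - 2)/(-8)) = 100*(-⅛*(-24)) = 100*3 = 300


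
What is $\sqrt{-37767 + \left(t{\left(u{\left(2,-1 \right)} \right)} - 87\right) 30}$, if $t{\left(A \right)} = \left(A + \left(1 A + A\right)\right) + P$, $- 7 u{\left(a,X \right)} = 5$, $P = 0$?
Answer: $\frac{i \sqrt{1981623}}{7} \approx 201.1 i$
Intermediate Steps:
$u{\left(a,X \right)} = - \frac{5}{7}$ ($u{\left(a,X \right)} = \left(- \frac{1}{7}\right) 5 = - \frac{5}{7}$)
$t{\left(A \right)} = 3 A$ ($t{\left(A \right)} = \left(A + \left(1 A + A\right)\right) + 0 = \left(A + \left(A + A\right)\right) + 0 = \left(A + 2 A\right) + 0 = 3 A + 0 = 3 A$)
$\sqrt{-37767 + \left(t{\left(u{\left(2,-1 \right)} \right)} - 87\right) 30} = \sqrt{-37767 + \left(3 \left(- \frac{5}{7}\right) - 87\right) 30} = \sqrt{-37767 + \left(- \frac{15}{7} - 87\right) 30} = \sqrt{-37767 - \frac{18720}{7}} = \sqrt{- \frac{283089}{7}} = \frac{i \sqrt{1981623}}{7}$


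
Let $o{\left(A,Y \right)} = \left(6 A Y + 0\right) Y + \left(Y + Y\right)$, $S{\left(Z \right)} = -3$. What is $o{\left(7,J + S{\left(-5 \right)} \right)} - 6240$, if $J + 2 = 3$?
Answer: $-6076$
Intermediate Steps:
$J = 1$ ($J = -2 + 3 = 1$)
$o{\left(A,Y \right)} = 2 Y + 6 A Y^{2}$ ($o{\left(A,Y \right)} = \left(6 A Y + 0\right) Y + 2 Y = 6 A Y Y + 2 Y = 6 A Y^{2} + 2 Y = 2 Y + 6 A Y^{2}$)
$o{\left(7,J + S{\left(-5 \right)} \right)} - 6240 = 2 \left(1 - 3\right) \left(1 + 3 \cdot 7 \left(1 - 3\right)\right) - 6240 = 2 \left(-2\right) \left(1 + 3 \cdot 7 \left(-2\right)\right) - 6240 = 2 \left(-2\right) \left(1 - 42\right) - 6240 = 2 \left(-2\right) \left(-41\right) - 6240 = 164 - 6240 = -6076$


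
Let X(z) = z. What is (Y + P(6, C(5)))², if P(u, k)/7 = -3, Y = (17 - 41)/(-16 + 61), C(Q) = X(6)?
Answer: 104329/225 ≈ 463.68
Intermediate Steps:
C(Q) = 6
Y = -8/15 (Y = -24/45 = -24*1/45 = -8/15 ≈ -0.53333)
P(u, k) = -21 (P(u, k) = 7*(-3) = -21)
(Y + P(6, C(5)))² = (-8/15 - 21)² = (-323/15)² = 104329/225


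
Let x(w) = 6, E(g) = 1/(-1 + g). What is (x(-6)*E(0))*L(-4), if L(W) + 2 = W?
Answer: 36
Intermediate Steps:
L(W) = -2 + W
(x(-6)*E(0))*L(-4) = (6/(-1 + 0))*(-2 - 4) = (6/(-1))*(-6) = (6*(-1))*(-6) = -6*(-6) = 36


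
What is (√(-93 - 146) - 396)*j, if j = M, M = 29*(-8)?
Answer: 91872 - 232*I*√239 ≈ 91872.0 - 3586.6*I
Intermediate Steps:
M = -232
j = -232
(√(-93 - 146) - 396)*j = (√(-93 - 146) - 396)*(-232) = (√(-239) - 396)*(-232) = (I*√239 - 396)*(-232) = (-396 + I*√239)*(-232) = 91872 - 232*I*√239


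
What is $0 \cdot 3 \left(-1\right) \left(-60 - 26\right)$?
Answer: $0$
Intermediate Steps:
$0 \cdot 3 \left(-1\right) \left(-60 - 26\right) = 0 \left(-1\right) \left(-86\right) = 0 \left(-86\right) = 0$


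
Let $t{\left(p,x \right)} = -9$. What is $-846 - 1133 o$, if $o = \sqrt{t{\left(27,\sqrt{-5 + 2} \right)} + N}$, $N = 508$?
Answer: $-846 - 1133 \sqrt{499} \approx -26155.0$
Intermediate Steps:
$o = \sqrt{499}$ ($o = \sqrt{-9 + 508} = \sqrt{499} \approx 22.338$)
$-846 - 1133 o = -846 - 1133 \sqrt{499}$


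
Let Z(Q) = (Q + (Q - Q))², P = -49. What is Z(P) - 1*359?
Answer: 2042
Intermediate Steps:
Z(Q) = Q² (Z(Q) = (Q + 0)² = Q²)
Z(P) - 1*359 = (-49)² - 1*359 = 2401 - 359 = 2042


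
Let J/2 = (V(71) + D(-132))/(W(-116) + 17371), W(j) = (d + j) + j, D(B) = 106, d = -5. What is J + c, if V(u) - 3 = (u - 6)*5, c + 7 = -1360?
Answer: -11710655/8567 ≈ -1366.9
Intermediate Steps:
c = -1367 (c = -7 - 1360 = -1367)
W(j) = -5 + 2*j (W(j) = (-5 + j) + j = -5 + 2*j)
V(u) = -27 + 5*u (V(u) = 3 + (u - 6)*5 = 3 + (-6 + u)*5 = 3 + (-30 + 5*u) = -27 + 5*u)
J = 434/8567 (J = 2*(((-27 + 5*71) + 106)/((-5 + 2*(-116)) + 17371)) = 2*(((-27 + 355) + 106)/((-5 - 232) + 17371)) = 2*((328 + 106)/(-237 + 17371)) = 2*(434/17134) = 2*(434*(1/17134)) = 2*(217/8567) = 434/8567 ≈ 0.050659)
J + c = 434/8567 - 1367 = -11710655/8567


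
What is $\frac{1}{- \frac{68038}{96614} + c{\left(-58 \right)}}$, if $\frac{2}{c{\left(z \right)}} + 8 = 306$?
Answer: $- \frac{7197743}{5020524} \approx -1.4337$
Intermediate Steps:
$c{\left(z \right)} = \frac{1}{149}$ ($c{\left(z \right)} = \frac{2}{-8 + 306} = \frac{2}{298} = 2 \cdot \frac{1}{298} = \frac{1}{149}$)
$\frac{1}{- \frac{68038}{96614} + c{\left(-58 \right)}} = \frac{1}{- \frac{68038}{96614} + \frac{1}{149}} = \frac{1}{\left(-68038\right) \frac{1}{96614} + \frac{1}{149}} = \frac{1}{- \frac{34019}{48307} + \frac{1}{149}} = \frac{1}{- \frac{5020524}{7197743}} = - \frac{7197743}{5020524}$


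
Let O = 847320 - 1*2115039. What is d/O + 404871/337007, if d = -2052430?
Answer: 1204945936259/427230177033 ≈ 2.8204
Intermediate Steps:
O = -1267719 (O = 847320 - 2115039 = -1267719)
d/O + 404871/337007 = -2052430/(-1267719) + 404871/337007 = -2052430*(-1/1267719) + 404871*(1/337007) = 2052430/1267719 + 404871/337007 = 1204945936259/427230177033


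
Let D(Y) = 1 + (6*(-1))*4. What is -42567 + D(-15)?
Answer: -42590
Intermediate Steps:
D(Y) = -23 (D(Y) = 1 - 6*4 = 1 - 24 = -23)
-42567 + D(-15) = -42567 - 23 = -42590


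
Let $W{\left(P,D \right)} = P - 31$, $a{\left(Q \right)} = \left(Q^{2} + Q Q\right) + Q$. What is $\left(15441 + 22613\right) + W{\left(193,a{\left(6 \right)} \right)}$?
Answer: $38216$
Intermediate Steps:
$a{\left(Q \right)} = Q + 2 Q^{2}$ ($a{\left(Q \right)} = \left(Q^{2} + Q^{2}\right) + Q = 2 Q^{2} + Q = Q + 2 Q^{2}$)
$W{\left(P,D \right)} = -31 + P$
$\left(15441 + 22613\right) + W{\left(193,a{\left(6 \right)} \right)} = \left(15441 + 22613\right) + \left(-31 + 193\right) = 38054 + 162 = 38216$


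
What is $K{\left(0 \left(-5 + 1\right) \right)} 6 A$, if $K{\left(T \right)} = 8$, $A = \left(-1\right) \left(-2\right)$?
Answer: $96$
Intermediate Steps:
$A = 2$
$K{\left(0 \left(-5 + 1\right) \right)} 6 A = 8 \cdot 6 \cdot 2 = 8 \cdot 12 = 96$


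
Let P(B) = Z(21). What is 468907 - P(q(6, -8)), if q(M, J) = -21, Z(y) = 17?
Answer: 468890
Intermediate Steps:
P(B) = 17
468907 - P(q(6, -8)) = 468907 - 1*17 = 468907 - 17 = 468890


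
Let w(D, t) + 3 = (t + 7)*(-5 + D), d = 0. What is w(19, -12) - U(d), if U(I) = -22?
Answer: -51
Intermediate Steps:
w(D, t) = -3 + (-5 + D)*(7 + t) (w(D, t) = -3 + (t + 7)*(-5 + D) = -3 + (7 + t)*(-5 + D) = -3 + (-5 + D)*(7 + t))
w(19, -12) - U(d) = (-38 - 5*(-12) + 7*19 + 19*(-12)) - 1*(-22) = (-38 + 60 + 133 - 228) + 22 = -73 + 22 = -51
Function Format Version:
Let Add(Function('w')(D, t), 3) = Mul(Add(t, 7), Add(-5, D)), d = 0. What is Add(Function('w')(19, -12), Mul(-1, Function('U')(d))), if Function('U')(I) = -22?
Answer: -51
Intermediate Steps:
Function('w')(D, t) = Add(-3, Mul(Add(-5, D), Add(7, t))) (Function('w')(D, t) = Add(-3, Mul(Add(t, 7), Add(-5, D))) = Add(-3, Mul(Add(7, t), Add(-5, D))) = Add(-3, Mul(Add(-5, D), Add(7, t))))
Add(Function('w')(19, -12), Mul(-1, Function('U')(d))) = Add(Add(-38, Mul(-5, -12), Mul(7, 19), Mul(19, -12)), Mul(-1, -22)) = Add(Add(-38, 60, 133, -228), 22) = Add(-73, 22) = -51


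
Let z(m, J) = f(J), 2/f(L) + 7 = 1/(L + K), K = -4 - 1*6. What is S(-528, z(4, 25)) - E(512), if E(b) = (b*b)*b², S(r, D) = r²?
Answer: -68719197952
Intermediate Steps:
K = -10 (K = -4 - 6 = -10)
f(L) = 2/(-7 + 1/(-10 + L)) (f(L) = 2/(-7 + 1/(L - 10)) = 2/(-7 + 1/(-10 + L)))
z(m, J) = 2*(10 - J)/(-71 + 7*J)
E(b) = b⁴ (E(b) = b²*b² = b⁴)
S(-528, z(4, 25)) - E(512) = (-528)² - 1*512⁴ = 278784 - 1*68719476736 = 278784 - 68719476736 = -68719197952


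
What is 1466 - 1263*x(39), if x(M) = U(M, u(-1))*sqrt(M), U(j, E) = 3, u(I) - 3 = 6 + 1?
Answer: 1466 - 3789*sqrt(39) ≈ -22196.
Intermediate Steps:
u(I) = 10 (u(I) = 3 + (6 + 1) = 3 + 7 = 10)
x(M) = 3*sqrt(M)
1466 - 1263*x(39) = 1466 - 3789*sqrt(39)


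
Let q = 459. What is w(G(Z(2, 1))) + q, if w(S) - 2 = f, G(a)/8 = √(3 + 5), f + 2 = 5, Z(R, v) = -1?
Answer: 464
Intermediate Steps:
f = 3 (f = -2 + 5 = 3)
G(a) = 16*√2 (G(a) = 8*√(3 + 5) = 8*√8 = 8*(2*√2) = 16*√2)
w(S) = 5 (w(S) = 2 + 3 = 5)
w(G(Z(2, 1))) + q = 5 + 459 = 464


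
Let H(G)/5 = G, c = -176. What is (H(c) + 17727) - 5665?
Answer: 11182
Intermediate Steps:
H(G) = 5*G
(H(c) + 17727) - 5665 = (5*(-176) + 17727) - 5665 = (-880 + 17727) - 5665 = 16847 - 5665 = 11182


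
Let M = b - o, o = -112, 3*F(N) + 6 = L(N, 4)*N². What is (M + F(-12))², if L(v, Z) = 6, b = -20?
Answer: 142884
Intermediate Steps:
F(N) = -2 + 2*N² (F(N) = -2 + (6*N²)/3 = -2 + 2*N²)
M = 92 (M = -20 - 1*(-112) = -20 + 112 = 92)
(M + F(-12))² = (92 + (-2 + 2*(-12)²))² = (92 + (-2 + 2*144))² = (92 + (-2 + 288))² = (92 + 286)² = 378² = 142884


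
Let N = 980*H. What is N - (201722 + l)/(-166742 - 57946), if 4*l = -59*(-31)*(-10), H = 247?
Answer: 36258782953/149792 ≈ 2.4206e+5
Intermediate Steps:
l = -9145/2 (l = (-59*(-31)*(-10))/4 = (1829*(-10))/4 = (1/4)*(-18290) = -9145/2 ≈ -4572.5)
N = 242060 (N = 980*247 = 242060)
N - (201722 + l)/(-166742 - 57946) = 242060 - (201722 - 9145/2)/(-166742 - 57946) = 242060 - 394299/(2*(-224688)) = 242060 - 394299*(-1)/(2*224688) = 242060 - 1*(-131433/149792) = 242060 + 131433/149792 = 36258782953/149792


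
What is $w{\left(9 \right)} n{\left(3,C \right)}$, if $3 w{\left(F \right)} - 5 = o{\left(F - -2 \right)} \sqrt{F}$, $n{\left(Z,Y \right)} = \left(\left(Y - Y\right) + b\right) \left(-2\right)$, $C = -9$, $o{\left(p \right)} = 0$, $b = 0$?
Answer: $0$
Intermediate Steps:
$n{\left(Z,Y \right)} = 0$ ($n{\left(Z,Y \right)} = \left(\left(Y - Y\right) + 0\right) \left(-2\right) = \left(0 + 0\right) \left(-2\right) = 0 \left(-2\right) = 0$)
$w{\left(F \right)} = \frac{5}{3}$ ($w{\left(F \right)} = \frac{5}{3} + \frac{0 \sqrt{F}}{3} = \frac{5}{3} + \frac{1}{3} \cdot 0 = \frac{5}{3} + 0 = \frac{5}{3}$)
$w{\left(9 \right)} n{\left(3,C \right)} = \frac{5}{3} \cdot 0 = 0$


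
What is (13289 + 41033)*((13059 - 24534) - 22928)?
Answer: -1868839766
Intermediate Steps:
(13289 + 41033)*((13059 - 24534) - 22928) = 54322*(-11475 - 22928) = 54322*(-34403) = -1868839766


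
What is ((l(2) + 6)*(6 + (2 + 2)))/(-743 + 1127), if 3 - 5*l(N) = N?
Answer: 31/192 ≈ 0.16146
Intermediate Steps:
l(N) = ⅗ - N/5
((l(2) + 6)*(6 + (2 + 2)))/(-743 + 1127) = (((⅗ - ⅕*2) + 6)*(6 + (2 + 2)))/(-743 + 1127) = (((⅗ - ⅖) + 6)*(6 + 4))/384 = ((⅕ + 6)*10)/384 = ((31/5)*10)/384 = (1/384)*62 = 31/192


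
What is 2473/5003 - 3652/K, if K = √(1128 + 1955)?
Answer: 2473/5003 - 3652*√3083/3083 ≈ -65.278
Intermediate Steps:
K = √3083 ≈ 55.525
2473/5003 - 3652/K = 2473/5003 - 3652*√3083/3083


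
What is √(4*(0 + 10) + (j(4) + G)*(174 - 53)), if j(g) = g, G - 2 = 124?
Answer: √15770 ≈ 125.58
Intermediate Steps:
G = 126 (G = 2 + 124 = 126)
√(4*(0 + 10) + (j(4) + G)*(174 - 53)) = √(4*(0 + 10) + (4 + 126)*(174 - 53)) = √(4*10 + 130*121) = √(40 + 15730) = √15770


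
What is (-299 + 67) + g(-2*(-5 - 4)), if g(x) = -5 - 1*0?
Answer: -237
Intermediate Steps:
g(x) = -5 (g(x) = -5 + 0 = -5)
(-299 + 67) + g(-2*(-5 - 4)) = (-299 + 67) - 5 = -232 - 5 = -237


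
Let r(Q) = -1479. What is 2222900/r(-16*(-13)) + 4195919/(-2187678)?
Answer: -1623065063467/1078525254 ≈ -1504.9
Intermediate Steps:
2222900/r(-16*(-13)) + 4195919/(-2187678) = 2222900/(-1479) + 4195919/(-2187678) = 2222900*(-1/1479) + 4195919*(-1/2187678) = -2222900/1479 - 4195919/2187678 = -1623065063467/1078525254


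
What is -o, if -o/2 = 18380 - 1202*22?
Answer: -16128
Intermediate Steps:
o = 16128 (o = -2*(18380 - 1202*22) = -2*(18380 - 26444) = -2*(-8064) = 16128)
-o = -1*16128 = -16128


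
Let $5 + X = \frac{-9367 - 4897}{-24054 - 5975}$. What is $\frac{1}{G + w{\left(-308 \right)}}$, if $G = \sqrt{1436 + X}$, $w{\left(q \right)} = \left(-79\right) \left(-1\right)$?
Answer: $\frac{2372291}{144425226} - \frac{\sqrt{1290819477127}}{144425226} \approx 0.0085591$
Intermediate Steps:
$w{\left(q \right)} = 79$
$X = - \frac{135881}{30029}$ ($X = -5 + \frac{-9367 - 4897}{-24054 - 5975} = -5 - \frac{14264}{-30029} = -5 - - \frac{14264}{30029} = -5 + \frac{14264}{30029} = - \frac{135881}{30029} \approx -4.525$)
$G = \frac{\sqrt{1290819477127}}{30029}$ ($G = \sqrt{1436 - \frac{135881}{30029}} = \sqrt{\frac{42985763}{30029}} = \frac{\sqrt{1290819477127}}{30029} \approx 37.835$)
$\frac{1}{G + w{\left(-308 \right)}} = \frac{1}{\frac{\sqrt{1290819477127}}{30029} + 79} = \frac{1}{79 + \frac{\sqrt{1290819477127}}{30029}}$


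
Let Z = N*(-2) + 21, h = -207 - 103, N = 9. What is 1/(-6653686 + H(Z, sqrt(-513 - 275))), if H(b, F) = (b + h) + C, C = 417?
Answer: -1/6653576 ≈ -1.5030e-7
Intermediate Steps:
h = -310
Z = 3 (Z = 9*(-2) + 21 = -18 + 21 = 3)
H(b, F) = 107 + b (H(b, F) = (b - 310) + 417 = (-310 + b) + 417 = 107 + b)
1/(-6653686 + H(Z, sqrt(-513 - 275))) = 1/(-6653686 + (107 + 3)) = 1/(-6653686 + 110) = 1/(-6653576) = -1/6653576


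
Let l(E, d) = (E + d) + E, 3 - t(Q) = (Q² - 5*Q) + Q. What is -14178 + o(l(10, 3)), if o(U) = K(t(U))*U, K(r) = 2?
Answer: -14132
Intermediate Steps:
t(Q) = 3 - Q² + 4*Q (t(Q) = 3 - ((Q² - 5*Q) + Q) = 3 - (Q² - 4*Q) = 3 + (-Q² + 4*Q) = 3 - Q² + 4*Q)
l(E, d) = d + 2*E
o(U) = 2*U
-14178 + o(l(10, 3)) = -14178 + 2*(3 + 2*10) = -14178 + 2*(3 + 20) = -14178 + 2*23 = -14178 + 46 = -14132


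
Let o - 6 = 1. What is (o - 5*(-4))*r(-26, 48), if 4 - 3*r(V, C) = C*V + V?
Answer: 11502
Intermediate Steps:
o = 7 (o = 6 + 1 = 7)
r(V, C) = 4/3 - V/3 - C*V/3 (r(V, C) = 4/3 - (C*V + V)/3 = 4/3 - (V + C*V)/3 = 4/3 + (-V/3 - C*V/3) = 4/3 - V/3 - C*V/3)
(o - 5*(-4))*r(-26, 48) = (7 - 5*(-4))*(4/3 - ⅓*(-26) - ⅓*48*(-26)) = (7 + 20)*(4/3 + 26/3 + 416) = 27*426 = 11502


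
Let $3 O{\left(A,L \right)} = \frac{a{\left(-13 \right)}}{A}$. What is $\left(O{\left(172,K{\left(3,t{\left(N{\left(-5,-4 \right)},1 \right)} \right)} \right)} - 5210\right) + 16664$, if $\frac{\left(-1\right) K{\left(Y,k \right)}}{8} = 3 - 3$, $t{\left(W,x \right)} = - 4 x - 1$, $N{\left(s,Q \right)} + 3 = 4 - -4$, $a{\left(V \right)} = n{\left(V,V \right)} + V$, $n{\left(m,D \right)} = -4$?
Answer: $\frac{5910247}{516} \approx 11454.0$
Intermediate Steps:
$a{\left(V \right)} = -4 + V$
$N{\left(s,Q \right)} = 5$ ($N{\left(s,Q \right)} = -3 + \left(4 - -4\right) = -3 + \left(4 + 4\right) = -3 + 8 = 5$)
$t{\left(W,x \right)} = -1 - 4 x$
$K{\left(Y,k \right)} = 0$ ($K{\left(Y,k \right)} = - 8 \left(3 - 3\right) = \left(-8\right) 0 = 0$)
$O{\left(A,L \right)} = - \frac{17}{3 A}$ ($O{\left(A,L \right)} = \frac{\left(-4 - 13\right) \frac{1}{A}}{3} = \frac{\left(-17\right) \frac{1}{A}}{3} = - \frac{17}{3 A}$)
$\left(O{\left(172,K{\left(3,t{\left(N{\left(-5,-4 \right)},1 \right)} \right)} \right)} - 5210\right) + 16664 = \left(- \frac{17}{3 \cdot 172} - 5210\right) + 16664 = \left(\left(- \frac{17}{3}\right) \frac{1}{172} - 5210\right) + 16664 = \left(- \frac{17}{516} - 5210\right) + 16664 = - \frac{2688377}{516} + 16664 = \frac{5910247}{516}$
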